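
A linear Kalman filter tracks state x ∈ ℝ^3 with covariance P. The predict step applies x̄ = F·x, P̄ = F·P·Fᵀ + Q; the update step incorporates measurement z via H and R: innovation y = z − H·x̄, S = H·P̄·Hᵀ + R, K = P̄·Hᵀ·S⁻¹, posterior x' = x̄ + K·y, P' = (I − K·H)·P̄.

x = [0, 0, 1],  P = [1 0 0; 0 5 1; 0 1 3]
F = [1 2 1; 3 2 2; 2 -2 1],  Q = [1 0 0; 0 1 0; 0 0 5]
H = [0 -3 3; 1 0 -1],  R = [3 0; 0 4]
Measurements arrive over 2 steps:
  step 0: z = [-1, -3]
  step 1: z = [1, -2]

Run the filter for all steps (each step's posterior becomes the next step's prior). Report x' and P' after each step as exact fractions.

step 0: x̄ = F·x = [1, 2, 1]
step 0: P̄ = F·P·Fᵀ + Q = [29 35 -15; 35 50 -10; -15 -10 28]
step 0: y = z − H·x̄ = [2, -3]
step 0: S = H·P̄·Hᵀ + R = [885 -264; -264 91]
step 0: K = P̄·Hᵀ·S⁻¹ = [-678/3613 -220/3613; -1500/3613 -2565/3613; -326/3613 -2653/3613]
step 0: x' = x̄ + K·y = [2917/3613, 11921/3613, 10920/3613]
step 0: P' = (I − K·H)·P̄ = [12757/3613 14315/3613 13637/3613; 14315/3613 26075/3613 24575/3613; 13637/3613 24575/3613 24249/3613]
step 1: x̄ = F·x = [37679/3613, 54433/3613, -7088/3613]
step 1: P̄ = F·P·Fᵀ + Q = [327753/3613 521224/3613 15004/3613; 521224/3613 851746/3613 38419/3613; 15004/3613 38419/3613 39370/3613]
step 1: y = z − H·x̄ = [188176/3613, -51993/3613]
step 1: S = H·P̄·Hᵀ + R = [7339341/3613 -1521513/3613; -1521513/3613 351567/3613]
step 1: K = P̄·Hᵀ·S⁻¹ = [-1785499/8157834 -1410589/24473502; -210527/453213 -866174/1359639; -369757/2719278 -5366101/8157834]
step 1: x' = x̄ + K·y = [-1151983/8157834, 18067/453213, 1147595/2719278]
step 1: P' = (I − K·H)·P̄ = [90707519/24473502 5650354/1359639 32116625/8157834; 5650354/1359639 1082959/151071 3038350/453213; 32116625/8157834 3038350/453213 17860343/2719278]

step 0: x' = [2917/3613, 11921/3613, 10920/3613], P' = [12757/3613 14315/3613 13637/3613; 14315/3613 26075/3613 24575/3613; 13637/3613 24575/3613 24249/3613]
step 1: x' = [-1151983/8157834, 18067/453213, 1147595/2719278], P' = [90707519/24473502 5650354/1359639 32116625/8157834; 5650354/1359639 1082959/151071 3038350/453213; 32116625/8157834 3038350/453213 17860343/2719278]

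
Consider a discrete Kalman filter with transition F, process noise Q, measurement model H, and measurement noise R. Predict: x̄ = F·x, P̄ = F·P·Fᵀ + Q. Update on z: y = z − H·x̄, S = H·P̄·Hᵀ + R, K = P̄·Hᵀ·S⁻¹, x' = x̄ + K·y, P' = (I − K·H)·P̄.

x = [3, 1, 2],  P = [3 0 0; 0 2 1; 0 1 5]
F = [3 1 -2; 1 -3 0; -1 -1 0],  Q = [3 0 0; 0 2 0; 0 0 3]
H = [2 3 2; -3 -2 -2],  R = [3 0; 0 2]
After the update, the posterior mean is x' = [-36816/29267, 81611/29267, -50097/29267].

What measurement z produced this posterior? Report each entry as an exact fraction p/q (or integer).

z = [3, 2]

x̄ = F·x = [6, 0, -4]
P̄ = F·P·Fᵀ + Q = [48 9 -9; 9 23 3; -9 3 8]
S = H·P̄·Hᵀ + R = [506 -515; -515 582]
K = P̄·Hᵀ·S⁻¹ = [-13050/29267 -18789/29267; 13441/29267 7921/29267; 6649/29267 6135/29267]
x' − x̄ = [-212418/29267, 81611/29267, 66971/29267] = K·y
y = (KᵀK)⁻¹·Kᵀ·(x' − x̄) = [-1, 12]
z = y + H·x̄ = [-1, 12] + [4, -10] = [3, 2]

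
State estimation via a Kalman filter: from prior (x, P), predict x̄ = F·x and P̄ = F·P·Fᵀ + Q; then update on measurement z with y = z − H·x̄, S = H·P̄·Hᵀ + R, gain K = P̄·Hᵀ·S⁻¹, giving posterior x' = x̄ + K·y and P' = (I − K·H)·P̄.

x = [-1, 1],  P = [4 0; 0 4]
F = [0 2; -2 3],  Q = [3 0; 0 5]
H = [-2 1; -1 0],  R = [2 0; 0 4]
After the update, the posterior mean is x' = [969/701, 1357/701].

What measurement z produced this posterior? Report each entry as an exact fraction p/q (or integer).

z = [-1, -1]

x̄ = F·x = [2, 5]
P̄ = F·P·Fᵀ + Q = [19 24; 24 57]
S = H·P̄·Hᵀ + R = [39 14; 14 23]
K = P̄·Hᵀ·S⁻¹ = [-56/701 -545/701; 543/701 -1062/701]
x' − x̄ = [-433/701, -2148/701] = K·y
y = (KᵀK)⁻¹·Kᵀ·(x' − x̄) = [-2, 1]
z = y + H·x̄ = [-2, 1] + [1, -2] = [-1, -1]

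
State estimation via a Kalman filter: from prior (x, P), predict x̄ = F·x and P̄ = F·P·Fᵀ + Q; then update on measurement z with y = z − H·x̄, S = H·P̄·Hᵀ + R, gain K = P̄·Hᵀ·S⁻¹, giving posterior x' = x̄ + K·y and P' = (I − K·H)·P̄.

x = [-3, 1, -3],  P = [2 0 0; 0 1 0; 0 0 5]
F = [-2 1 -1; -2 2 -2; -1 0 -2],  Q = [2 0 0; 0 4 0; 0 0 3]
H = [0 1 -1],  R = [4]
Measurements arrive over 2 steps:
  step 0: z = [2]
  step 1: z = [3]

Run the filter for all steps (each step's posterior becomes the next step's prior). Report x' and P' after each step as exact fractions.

step 0: x' = [152/17, 202/17, 156/17], P' = [236/17 268/17 244/17; 268/17 468/17 420/17; 244/17 420/17 424/17]
step 1: x' = [-12318/1223, -10664/1223, -15137/1223], P' = [50794/1223 52984/1223 55096/1223; 52984/1223 65100/1223 66652/1223; 55096/1223 66652/1223 72824/1223]

step 0: x̄ = F·x = [10, 14, 9]
step 0: P̄ = F·P·Fᵀ + Q = [16 20 14; 20 36 24; 14 24 25]
step 0: y = z − H·x̄ = [-3]
step 0: S = H·P̄·Hᵀ + R = [17]
step 0: K = P̄·Hᵀ·S⁻¹ = [6/17; 12/17; -1/17]
step 0: x' = x̄ + K·y = [152/17, 202/17, 156/17]
step 0: P' = (I − K·H)·P̄ = [236/17 268/17 244/17; 268/17 468/17 420/17; 244/17 420/17 424/17]
step 1: x̄ = F·x = [-258/17, -212/17, -464/17]
step 1: P̄ = F·P·Fᵀ + Q = [934/17 904/17 1432/17; 904/17 1028/17 1416/17; 1432/17 1416/17 2959/17]
step 1: y = z − H·x̄ = [-201/17]
step 1: S = H·P̄·Hᵀ + R = [1223/17]
step 1: K = P̄·Hᵀ·S⁻¹ = [-528/1223; -388/1223; -1543/1223]
step 1: x' = x̄ + K·y = [-12318/1223, -10664/1223, -15137/1223]
step 1: P' = (I − K·H)·P̄ = [50794/1223 52984/1223 55096/1223; 52984/1223 65100/1223 66652/1223; 55096/1223 66652/1223 72824/1223]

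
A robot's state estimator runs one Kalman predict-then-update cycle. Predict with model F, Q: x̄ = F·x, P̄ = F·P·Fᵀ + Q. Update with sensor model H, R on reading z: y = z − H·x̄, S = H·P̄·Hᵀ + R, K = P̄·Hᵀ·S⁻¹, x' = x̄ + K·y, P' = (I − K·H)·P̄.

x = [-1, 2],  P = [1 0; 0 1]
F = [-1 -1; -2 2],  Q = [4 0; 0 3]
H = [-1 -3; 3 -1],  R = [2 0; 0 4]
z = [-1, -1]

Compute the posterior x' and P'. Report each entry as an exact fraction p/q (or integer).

x' = [-329/1193, 1850/3579]
P' = [426/1193 -66/1193; -66/1193 770/3579]

x̄ = F·x = [-1, 6]
P̄ = F·P·Fᵀ + Q = [6 0; 0 11]
y = z − H·x̄ = [16, 8]
S = H·P̄·Hᵀ + R = [107 15; 15 69]
K = P̄·Hᵀ·S⁻¹ = [-114/1193 336/1193; -352/1193 -341/3579]
x' = x̄ + K·y = [-329/1193, 1850/3579]
P' = (I − K·H)·P̄ = [426/1193 -66/1193; -66/1193 770/3579]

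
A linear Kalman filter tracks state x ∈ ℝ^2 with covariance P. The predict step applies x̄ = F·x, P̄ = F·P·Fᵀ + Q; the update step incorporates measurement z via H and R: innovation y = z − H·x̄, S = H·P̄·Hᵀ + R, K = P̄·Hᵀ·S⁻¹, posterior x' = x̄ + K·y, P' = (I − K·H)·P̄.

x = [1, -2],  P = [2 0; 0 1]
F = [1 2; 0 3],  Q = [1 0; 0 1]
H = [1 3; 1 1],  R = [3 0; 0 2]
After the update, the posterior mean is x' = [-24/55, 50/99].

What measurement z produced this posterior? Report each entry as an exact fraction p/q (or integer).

x̄ = F·x = [-3, -6]
P̄ = F·P·Fᵀ + Q = [7 6; 6 10]
S = H·P̄·Hᵀ + R = [136 61; 61 31]
K = P̄·Hᵀ·S⁻¹ = [-2/55 27/55; 28/99 -4/99]
x' − x̄ = [141/55, 644/99] = K·y
y = (KᵀK)⁻¹·Kᵀ·(x' − x̄) = [24, 7]
z = y + H·x̄ = [24, 7] + [-21, -9] = [3, -2]

z = [3, -2]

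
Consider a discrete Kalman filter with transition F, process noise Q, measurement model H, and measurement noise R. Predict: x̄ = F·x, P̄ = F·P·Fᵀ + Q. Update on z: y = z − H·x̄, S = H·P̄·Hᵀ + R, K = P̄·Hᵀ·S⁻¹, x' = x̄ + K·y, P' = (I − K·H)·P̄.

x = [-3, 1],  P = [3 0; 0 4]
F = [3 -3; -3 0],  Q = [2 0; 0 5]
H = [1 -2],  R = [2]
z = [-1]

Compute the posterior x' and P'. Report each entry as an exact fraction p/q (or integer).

x̄ = F·x = [-12, 9]
P̄ = F·P·Fᵀ + Q = [65 -27; -27 32]
y = z − H·x̄ = [29]
S = H·P̄·Hᵀ + R = [303]
K = P̄·Hᵀ·S⁻¹ = [119/303; -91/303]
x' = x̄ + K·y = [-185/303, 88/303]
P' = (I − K·H)·P̄ = [5534/303 2648/303; 2648/303 1415/303]

x' = [-185/303, 88/303]
P' = [5534/303 2648/303; 2648/303 1415/303]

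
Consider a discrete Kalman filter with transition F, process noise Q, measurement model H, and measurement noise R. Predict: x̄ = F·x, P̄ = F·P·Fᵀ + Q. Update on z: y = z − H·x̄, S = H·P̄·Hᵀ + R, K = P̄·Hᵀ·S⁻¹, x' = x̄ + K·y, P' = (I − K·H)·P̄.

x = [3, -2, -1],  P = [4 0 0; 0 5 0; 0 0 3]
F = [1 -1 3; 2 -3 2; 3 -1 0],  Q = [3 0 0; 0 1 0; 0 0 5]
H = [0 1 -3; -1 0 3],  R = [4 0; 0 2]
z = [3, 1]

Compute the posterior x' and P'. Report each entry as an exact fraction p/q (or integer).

x' = [8394/8705, 41498/8705, 1177/1741]
P' = [335923/8705 336031/8705 22425/1741; 336031/8705 377097/8705 23371/1741; 22425/1741 23371/1741 7849/1741]

x̄ = F·x = [2, 10, 11]
P̄ = F·P·Fᵀ + Q = [39 41 17; 41 74 39; 17 39 46]
y = z − H·x̄ = [26, -30]
S = H·P̄·Hᵀ + R = [258 -287; -287 353]
K = P̄·Hᵀ·S⁻¹ = [-86/8705 226/8705; 6633/8705 7267/8705; -44/1741 561/1741]
x' = x̄ + K·y = [8394/8705, 41498/8705, 1177/1741]
P' = (I − K·H)·P̄ = [335923/8705 336031/8705 22425/1741; 336031/8705 377097/8705 23371/1741; 22425/1741 23371/1741 7849/1741]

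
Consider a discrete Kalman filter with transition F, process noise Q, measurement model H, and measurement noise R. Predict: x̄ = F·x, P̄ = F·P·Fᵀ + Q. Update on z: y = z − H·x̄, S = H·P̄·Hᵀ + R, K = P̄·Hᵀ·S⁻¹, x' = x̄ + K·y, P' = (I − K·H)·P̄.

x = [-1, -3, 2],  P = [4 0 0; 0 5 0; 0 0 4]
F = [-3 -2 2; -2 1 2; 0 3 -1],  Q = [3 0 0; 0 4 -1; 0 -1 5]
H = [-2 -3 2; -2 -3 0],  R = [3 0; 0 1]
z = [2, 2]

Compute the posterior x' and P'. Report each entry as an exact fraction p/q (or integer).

x̄ = F·x = [13, 3, -11]
P̄ = F·P·Fᵀ + Q = [75 30 -38; 30 41 6; -38 6 54]
y = z − H·x̄ = [59, 37]
S = H·P̄·Hᵀ + R = [1480 1145; 1145 1030]
K = P̄·Hᵀ·S⁻¹ = [-10136/42675 1324/42675; 2227/14225 -5003/14225; 20914/42675 -20846/42675]
x' = x̄ + K·y = [1913/14225, -11043/14225, -2267/14225]
P' = (I − K·H)·P̄ = [315409/42675 -70238/14225 -15866/42675; -70238/14225 48493/14225 5842/14225; -15866/42675 5842/14225 41794/42675]

x' = [1913/14225, -11043/14225, -2267/14225]
P' = [315409/42675 -70238/14225 -15866/42675; -70238/14225 48493/14225 5842/14225; -15866/42675 5842/14225 41794/42675]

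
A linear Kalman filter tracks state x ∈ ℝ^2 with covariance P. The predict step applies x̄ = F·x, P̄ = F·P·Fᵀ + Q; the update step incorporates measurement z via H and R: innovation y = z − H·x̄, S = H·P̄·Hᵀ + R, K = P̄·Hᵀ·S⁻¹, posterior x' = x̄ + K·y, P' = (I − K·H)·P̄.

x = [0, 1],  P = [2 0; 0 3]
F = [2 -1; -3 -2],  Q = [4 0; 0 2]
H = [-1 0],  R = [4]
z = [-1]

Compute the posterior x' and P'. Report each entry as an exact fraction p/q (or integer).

x̄ = F·x = [-1, -2]
P̄ = F·P·Fᵀ + Q = [15 -6; -6 32]
y = z − H·x̄ = [-2]
S = H·P̄·Hᵀ + R = [19]
K = P̄·Hᵀ·S⁻¹ = [-15/19; 6/19]
x' = x̄ + K·y = [11/19, -50/19]
P' = (I − K·H)·P̄ = [60/19 -24/19; -24/19 572/19]

x' = [11/19, -50/19]
P' = [60/19 -24/19; -24/19 572/19]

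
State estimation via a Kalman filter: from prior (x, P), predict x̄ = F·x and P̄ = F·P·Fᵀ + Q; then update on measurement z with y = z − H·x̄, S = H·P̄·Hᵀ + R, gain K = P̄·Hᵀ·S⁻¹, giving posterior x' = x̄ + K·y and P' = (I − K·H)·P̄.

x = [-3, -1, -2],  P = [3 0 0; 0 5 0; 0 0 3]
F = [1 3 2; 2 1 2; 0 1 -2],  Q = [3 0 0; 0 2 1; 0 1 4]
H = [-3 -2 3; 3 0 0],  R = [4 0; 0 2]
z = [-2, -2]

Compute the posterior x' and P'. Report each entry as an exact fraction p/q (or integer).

x̄ = F·x = [-10, -11, 3]
P̄ = F·P·Fᵀ + Q = [63 33 3; 33 31 -6; 3 -6 21]
y = z − H·x̄ = [-63, 28]
S = H·P̄·Hᵀ + R = [1298 -738; -738 569]
K = P̄·Hᵀ·S⁻¹ = [-246/96959 31887/96959; -28789/193918 -1800/96959; 22098/96959 30195/96959]
x' = x̄ + K·y = [-61256/96959, -420191/193918, -255837/96959]
P' = (I − K·H)·P̄ = [21258/96959 -1200/96959 20130/96959; -1200/96959 1214627/193918 384483/96959; 20130/96959 384483/96959 305916/96959]

x' = [-61256/96959, -420191/193918, -255837/96959]
P' = [21258/96959 -1200/96959 20130/96959; -1200/96959 1214627/193918 384483/96959; 20130/96959 384483/96959 305916/96959]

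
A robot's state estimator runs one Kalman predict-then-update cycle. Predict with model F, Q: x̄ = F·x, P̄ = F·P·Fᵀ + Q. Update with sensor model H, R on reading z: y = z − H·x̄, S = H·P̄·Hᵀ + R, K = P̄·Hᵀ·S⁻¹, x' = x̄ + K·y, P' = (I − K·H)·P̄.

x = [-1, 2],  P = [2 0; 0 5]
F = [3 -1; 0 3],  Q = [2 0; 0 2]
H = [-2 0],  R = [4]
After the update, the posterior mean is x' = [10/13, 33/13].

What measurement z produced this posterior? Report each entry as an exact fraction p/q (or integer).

x̄ = F·x = [-5, 6]
P̄ = F·P·Fᵀ + Q = [25 -15; -15 47]
S = H·P̄·Hᵀ + R = [104]
K = P̄·Hᵀ·S⁻¹ = [-25/52; 15/52]
x' − x̄ = [75/13, -45/13] = K·y
y = (KᵀK)⁻¹·Kᵀ·(x' − x̄) = [-12]
z = y + H·x̄ = [-12] + [10] = [-2]

z = [-2]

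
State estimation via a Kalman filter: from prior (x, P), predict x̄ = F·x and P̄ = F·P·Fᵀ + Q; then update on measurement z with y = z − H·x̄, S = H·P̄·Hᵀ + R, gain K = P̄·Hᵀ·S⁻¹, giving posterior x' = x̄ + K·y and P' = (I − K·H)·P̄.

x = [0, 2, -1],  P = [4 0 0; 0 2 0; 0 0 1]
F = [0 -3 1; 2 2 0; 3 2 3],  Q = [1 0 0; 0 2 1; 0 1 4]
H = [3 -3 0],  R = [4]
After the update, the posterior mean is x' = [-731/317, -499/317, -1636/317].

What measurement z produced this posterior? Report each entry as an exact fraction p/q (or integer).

x̄ = F·x = [-7, 4, 1]
P̄ = F·P·Fᵀ + Q = [20 -12 -9; -12 26 33; -9 33 57]
S = H·P̄·Hᵀ + R = [634]
K = P̄·Hᵀ·S⁻¹ = [48/317; -57/317; -63/317]
x' − x̄ = [1488/317, -1767/317, -1953/317] = K·y
y = (KᵀK)⁻¹·Kᵀ·(x' − x̄) = [31]
z = y + H·x̄ = [31] + [-33] = [-2]

z = [-2]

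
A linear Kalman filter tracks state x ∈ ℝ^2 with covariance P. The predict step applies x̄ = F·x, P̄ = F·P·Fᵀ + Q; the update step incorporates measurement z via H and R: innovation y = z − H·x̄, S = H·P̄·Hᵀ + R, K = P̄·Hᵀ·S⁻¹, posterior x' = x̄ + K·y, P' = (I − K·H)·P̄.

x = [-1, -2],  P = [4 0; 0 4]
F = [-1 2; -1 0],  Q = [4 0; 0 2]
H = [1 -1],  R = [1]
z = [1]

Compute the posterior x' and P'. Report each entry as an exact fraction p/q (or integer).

x̄ = F·x = [-3, 1]
P̄ = F·P·Fᵀ + Q = [24 4; 4 6]
y = z − H·x̄ = [5]
S = H·P̄·Hᵀ + R = [23]
K = P̄·Hᵀ·S⁻¹ = [20/23; -2/23]
x' = x̄ + K·y = [31/23, 13/23]
P' = (I − K·H)·P̄ = [152/23 132/23; 132/23 134/23]

x' = [31/23, 13/23]
P' = [152/23 132/23; 132/23 134/23]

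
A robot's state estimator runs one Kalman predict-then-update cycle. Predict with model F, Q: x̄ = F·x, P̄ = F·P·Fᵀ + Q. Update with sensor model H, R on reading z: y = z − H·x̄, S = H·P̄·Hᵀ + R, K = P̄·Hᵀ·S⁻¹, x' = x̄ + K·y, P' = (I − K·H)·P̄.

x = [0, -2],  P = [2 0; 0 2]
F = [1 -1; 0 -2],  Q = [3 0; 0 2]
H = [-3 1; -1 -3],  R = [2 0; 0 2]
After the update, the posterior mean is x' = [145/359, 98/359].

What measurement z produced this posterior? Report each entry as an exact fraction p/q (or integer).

x̄ = F·x = [2, 4]
P̄ = F·P·Fᵀ + Q = [7 4; 4 10]
S = H·P̄·Hᵀ + R = [51 23; 23 123]
K = P̄·Hᵀ·S⁻¹ = [-827/2872 -289/2872; 67/718 -211/718]
x' − x̄ = [-573/359, -1338/359] = K·y
y = (KᵀK)⁻¹·Kᵀ·(x' − x̄) = [1, 13]
z = y + H·x̄ = [1, 13] + [-2, -14] = [-1, -1]

z = [-1, -1]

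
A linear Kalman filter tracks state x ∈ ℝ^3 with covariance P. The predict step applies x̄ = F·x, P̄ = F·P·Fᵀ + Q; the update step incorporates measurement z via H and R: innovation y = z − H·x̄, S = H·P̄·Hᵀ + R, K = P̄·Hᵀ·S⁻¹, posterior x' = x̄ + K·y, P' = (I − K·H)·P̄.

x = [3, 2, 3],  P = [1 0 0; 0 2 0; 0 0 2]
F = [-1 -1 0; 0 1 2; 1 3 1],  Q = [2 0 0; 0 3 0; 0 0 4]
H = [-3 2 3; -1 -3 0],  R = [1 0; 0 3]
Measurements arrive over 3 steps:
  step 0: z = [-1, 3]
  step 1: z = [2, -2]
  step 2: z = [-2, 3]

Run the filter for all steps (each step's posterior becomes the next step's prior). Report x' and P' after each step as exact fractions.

step 0: x' = [-5163/5077, -27086/45693, -14050/15231], P' = [6528/5077 -1593/5077 7428/5077; -1593/5077 17668/45693 -8527/15231; 7428/5077 -8527/15231 9684/5077]
step 1: x' = [-103574267/501049460, 92537117/125262365, -32199731/501049460], P' = [590771661/501049460 -38157171/125262365 674275833/501049460; -38157171/125262365 48006124/125262365 -68322938/125262365; 674275833/501049460 -68322938/125262365 888617549/501049460]
step 2: x' = [141078664433/564833871757, -1808814465677/1694501615271, 523010132963/1694501615271], P' = [665992245853/564833871757 -516006332335/1694501615271 2280351222526/1694501615271; -516006332335/1694501615271 1947072511687/5083504845813 -2771689851097/5083504845813; 2280351222526/1694501615271 -2771689851097/5083504845813 9015279584851/5083504845813]

step 0: x̄ = F·x = [-5, 8, 12]
step 0: P̄ = F·P·Fᵀ + Q = [5 -2 -7; -2 13 10; -7 10 25]
step 0: y = z − H·x̄ = [-68, 22]
step 0: S = H·P̄·Hᵀ + R = [593 -146; -146 113]
step 0: K = P̄·Hᵀ·S⁻¹ = [-486/5077 -583/5077; 1604/45693 -12889/45693; 3250/15231 1099/15231]
step 0: x' = x̄ + K·y = [-5163/5077, -27086/45693, -14050/15231]
step 0: P' = (I − K·H)·P̄ = [6528/5077 -1593/5077 7428/5077; -1593/5077 17668/45693 -8527/15231; 7428/5077 -8527/15231 9684/5077]
step 1: x̄ = F·x = [73553/45693, -111386/45693, -18875/5077]
step 1: P̄ = F·P·Fᵀ + Q = [139132/45693 -85873/45693 -10631/5077; -85873/45693 401047/45693 18624/5077; -10631/5077 18624/5077 42432/5077]
step 1: y = z − H·x̄ = [1044442/45693, -351991/45693]
step 1: S = H·P̄·Hᵀ + R = [11103151/45693 -3811504/45693; -3811504/45693 3370396/45693]
step 1: K = P̄·Hᵀ·S⁻¹ = [-13686213/125262365 -44295203/501049460; 5514947/125262365 -35287067/125262365; 24110411/125262365 48533141/501049460]
step 1: x' = x̄ + K·y = [-103574267/501049460, 92537117/125262365, -32199731/501049460]
step 1: P' = (I − K·H)·P̄ = [590771661/501049460 -38157171/125262365 674275833/501049460; -38157171/125262365 48006124/125262365 -68322938/125262365; 674275833/501049460 -68322938/125262365 888617549/501049460]
step 2: x̄ = F·x = [-266574201/501049460, 152874503/250524730, 487335703/250524730]
step 2: P̄ = F·P·Fᵀ + Q = [1479637709/501049460 -420681987/250524730 -478657247/250524730; -420681987/250524730 1039119016/125262365 409047326/125262365; -478657247/250524730 409047326/125262365 1001209141/125262365]
step 2: y = z − H·x̄ = [-5337333753/501049460, 2153821197/501049460]
step 2: S = H·P̄·Hᵀ + R = [113449522401/501049460 -38243251329/501049460; -38243251329/501049460 35342886821/501049460]
step 2: K = P̄·Hᵀ·S⁻¹ = [-184889209769/1694501615271 -49995304506/564833871757; 223132461098/5083504845813 -477022059784/1694501615271; 979298049625/5083504845813 163779542857/1694501615271]
step 2: x' = x̄ + K·y = [141078664433/564833871757, -1808814465677/1694501615271, 523010132963/1694501615271]
step 2: P' = (I − K·H)·P̄ = [665992245853/564833871757 -516006332335/1694501615271 2280351222526/1694501615271; -516006332335/1694501615271 1947072511687/5083504845813 -2771689851097/5083504845813; 2280351222526/1694501615271 -2771689851097/5083504845813 9015279584851/5083504845813]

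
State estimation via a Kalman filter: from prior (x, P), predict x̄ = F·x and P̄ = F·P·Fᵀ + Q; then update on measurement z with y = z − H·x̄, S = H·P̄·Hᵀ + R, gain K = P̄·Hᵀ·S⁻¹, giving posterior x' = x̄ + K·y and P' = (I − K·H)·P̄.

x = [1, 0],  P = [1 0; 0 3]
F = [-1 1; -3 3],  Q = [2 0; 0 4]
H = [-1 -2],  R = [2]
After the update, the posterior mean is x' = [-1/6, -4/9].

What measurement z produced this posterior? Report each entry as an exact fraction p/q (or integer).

z = [1]

x̄ = F·x = [-1, -3]
P̄ = F·P·Fᵀ + Q = [6 12; 12 40]
S = H·P̄·Hᵀ + R = [216]
K = P̄·Hᵀ·S⁻¹ = [-5/36; -23/54]
x' − x̄ = [5/6, 23/9] = K·y
y = (KᵀK)⁻¹·Kᵀ·(x' − x̄) = [-6]
z = y + H·x̄ = [-6] + [7] = [1]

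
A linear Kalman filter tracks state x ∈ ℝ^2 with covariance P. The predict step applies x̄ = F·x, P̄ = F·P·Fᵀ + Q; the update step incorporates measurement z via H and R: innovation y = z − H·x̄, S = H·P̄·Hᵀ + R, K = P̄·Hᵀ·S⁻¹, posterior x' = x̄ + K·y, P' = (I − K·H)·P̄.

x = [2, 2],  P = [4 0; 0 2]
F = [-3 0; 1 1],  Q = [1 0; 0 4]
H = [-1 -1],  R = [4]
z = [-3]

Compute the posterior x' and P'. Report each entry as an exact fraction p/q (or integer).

x' = [-37/27, 98/27]
P' = [374/27 -274/27; -274/27 266/27]

x̄ = F·x = [-6, 4]
P̄ = F·P·Fᵀ + Q = [37 -12; -12 10]
y = z − H·x̄ = [-5]
S = H·P̄·Hᵀ + R = [27]
K = P̄·Hᵀ·S⁻¹ = [-25/27; 2/27]
x' = x̄ + K·y = [-37/27, 98/27]
P' = (I − K·H)·P̄ = [374/27 -274/27; -274/27 266/27]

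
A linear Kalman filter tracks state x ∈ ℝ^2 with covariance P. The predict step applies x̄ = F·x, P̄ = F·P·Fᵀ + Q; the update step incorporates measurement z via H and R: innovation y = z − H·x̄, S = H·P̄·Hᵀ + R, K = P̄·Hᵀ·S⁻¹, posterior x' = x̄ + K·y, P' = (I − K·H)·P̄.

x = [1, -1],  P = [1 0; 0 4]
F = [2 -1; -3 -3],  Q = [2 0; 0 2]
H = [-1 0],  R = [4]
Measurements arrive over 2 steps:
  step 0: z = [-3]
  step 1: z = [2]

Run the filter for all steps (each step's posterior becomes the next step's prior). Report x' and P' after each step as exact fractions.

step 0: x̄ = F·x = [3, 0]
step 0: P̄ = F·P·Fᵀ + Q = [10 6; 6 47]
step 0: y = z − H·x̄ = [0]
step 0: S = H·P̄·Hᵀ + R = [14]
step 0: K = P̄·Hᵀ·S⁻¹ = [-5/7; -3/7]
step 0: x' = x̄ + K·y = [3, 0]
step 0: P' = (I − K·H)·P̄ = [20/7 12/7; 12/7 311/7]
step 1: x̄ = F·x = [6, -9]
step 1: P̄ = F·P·Fᵀ + Q = [51 111; 111 3209/7]
step 1: y = z − H·x̄ = [8]
step 1: S = H·P̄·Hᵀ + R = [55]
step 1: K = P̄·Hᵀ·S⁻¹ = [-51/55; -111/55]
step 1: x' = x̄ + K·y = [-78/55, -1383/55]
step 1: P' = (I − K·H)·P̄ = [204/55 444/55; 444/55 90248/385]

step 0: x' = [3, 0], P' = [20/7 12/7; 12/7 311/7]
step 1: x' = [-78/55, -1383/55], P' = [204/55 444/55; 444/55 90248/385]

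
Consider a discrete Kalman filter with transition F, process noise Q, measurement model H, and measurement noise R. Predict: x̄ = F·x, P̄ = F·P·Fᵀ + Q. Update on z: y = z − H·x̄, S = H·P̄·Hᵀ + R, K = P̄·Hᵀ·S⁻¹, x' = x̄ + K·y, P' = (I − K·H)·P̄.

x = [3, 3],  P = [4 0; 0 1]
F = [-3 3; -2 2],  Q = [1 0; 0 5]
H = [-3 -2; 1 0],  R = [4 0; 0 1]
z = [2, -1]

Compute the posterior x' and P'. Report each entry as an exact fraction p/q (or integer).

x' = [-790/1031, 50/1031]
P' = [592/1031 -690/1031; -690/1031 1675/1031]

x̄ = F·x = [0, 0]
P̄ = F·P·Fᵀ + Q = [46 30; 30 25]
y = z − H·x̄ = [2, -1]
S = H·P̄·Hᵀ + R = [878 -198; -198 47]
K = P̄·Hᵀ·S⁻¹ = [-99/1031 592/1031; -320/1031 -690/1031]
x' = x̄ + K·y = [-790/1031, 50/1031]
P' = (I − K·H)·P̄ = [592/1031 -690/1031; -690/1031 1675/1031]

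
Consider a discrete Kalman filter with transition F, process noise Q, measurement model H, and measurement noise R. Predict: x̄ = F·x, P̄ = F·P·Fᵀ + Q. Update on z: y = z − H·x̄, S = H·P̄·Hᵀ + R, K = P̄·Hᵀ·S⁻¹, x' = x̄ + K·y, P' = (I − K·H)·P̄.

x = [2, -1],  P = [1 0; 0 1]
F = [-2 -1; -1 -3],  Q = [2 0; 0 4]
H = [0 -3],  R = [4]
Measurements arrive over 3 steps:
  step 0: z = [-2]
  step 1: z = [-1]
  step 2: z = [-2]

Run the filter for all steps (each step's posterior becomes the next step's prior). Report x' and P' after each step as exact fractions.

step 0: x̄ = F·x = [-3, 1]
step 0: P̄ = F·P·Fᵀ + Q = [7 5; 5 14]
step 0: y = z − H·x̄ = [1]
step 0: S = H·P̄·Hᵀ + R = [130]
step 0: K = P̄·Hᵀ·S⁻¹ = [-3/26; -21/65]
step 0: x' = x̄ + K·y = [-81/26, 44/65]
step 0: P' = (I − K·H)·P̄ = [137/26 2/13; 2/13 28/65]
step 1: x̄ = F·x = [361/65, 141/130]
step 1: P̄ = F·P·Fᵀ + Q = [1568/65 839/65; 839/65 1829/130]
step 1: y = z − H·x̄ = [293/130]
step 1: S = H·P̄·Hᵀ + R = [16981/130]
step 1: K = P̄·Hᵀ·S⁻¹ = [-5034/16981; -5487/16981]
step 1: x' = x̄ + K·y = [82964/16981, 6051/16981]
step 1: P' = (I − K·H)·P̄ = [214702/16981 6712/16981; 6712/16981 7316/16981]
step 2: x̄ = F·x = [-171979/16981, -101117/16981]
step 2: P̄ = F·P·Fᵀ + Q = [926934/16981 498336/16981; 498336/16981 388742/16981]
step 2: y = z − H·x̄ = [-337313/16981]
step 2: S = H·P̄·Hᵀ + R = [3566602/16981]
step 2: K = P̄·Hᵀ·S⁻¹ = [-747504/1783301; -583113/1783301]
step 2: x' = x̄ + K·y = [-3212267/1783301, 963992/1783301]
step 2: P' = (I − K·H)·P̄ = [31533942/1783301 996672/1783301; 996672/1783301 777484/1783301]

step 0: x' = [-81/26, 44/65], P' = [137/26 2/13; 2/13 28/65]
step 1: x' = [82964/16981, 6051/16981], P' = [214702/16981 6712/16981; 6712/16981 7316/16981]
step 2: x' = [-3212267/1783301, 963992/1783301], P' = [31533942/1783301 996672/1783301; 996672/1783301 777484/1783301]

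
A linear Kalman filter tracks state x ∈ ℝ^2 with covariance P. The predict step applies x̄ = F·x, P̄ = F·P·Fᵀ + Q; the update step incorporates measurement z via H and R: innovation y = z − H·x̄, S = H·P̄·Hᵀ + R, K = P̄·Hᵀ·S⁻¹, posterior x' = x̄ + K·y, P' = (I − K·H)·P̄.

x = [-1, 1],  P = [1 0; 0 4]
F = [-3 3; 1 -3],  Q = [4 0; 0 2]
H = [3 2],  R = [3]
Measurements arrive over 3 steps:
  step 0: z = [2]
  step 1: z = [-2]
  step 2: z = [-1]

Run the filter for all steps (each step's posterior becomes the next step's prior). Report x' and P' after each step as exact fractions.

step 0: x' = [20/11, -18/11], P' = [569/44 -819/44; -819/44 1209/44]
step 1: x' = [-2518/6269, -2578/6269], P' = [54842/6269 -76272/6269; -76272/6269 110115/6269]
step 2: x' = [-788163/478424, 4723243/2392120], P' = [4056845/478424 -5634657/478424; -5634657/478424 40669737/2392120]

step 0: x̄ = F·x = [6, -4]
step 0: P̄ = F·P·Fᵀ + Q = [49 -39; -39 39]
step 0: y = z − H·x̄ = [-8]
step 0: S = H·P̄·Hᵀ + R = [132]
step 0: K = P̄·Hᵀ·S⁻¹ = [23/44; -13/44]
step 0: x' = x̄ + K·y = [20/11, -18/11]
step 0: P' = (I − K·H)·P̄ = [569/44 -819/44; -819/44 1209/44]
step 1: x̄ = F·x = [-114/11, 74/11]
step 1: P̄ = F·P·Fᵀ + Q = [7730/11 -5604/11; -5604/11 4113/11]
step 1: y = z − H·x̄ = [172/11]
step 1: S = H·P̄·Hᵀ + R = [18807/11]
step 1: K = P̄·Hᵀ·S⁻¹ = [3994/6269; -2862/6269]
step 1: x' = x̄ + K·y = [-2518/6269, -2578/6269]
step 1: P' = (I − K·H)·P̄ = [54842/6269 -76272/6269; -76272/6269 110115/6269]
step 2: x̄ = F·x = [-180/6269, 5216/6269]
step 2: P̄ = F·P·Fᵀ + Q = [2882585/6269 -2070825/6269; -2070825/6269 1516047/6269]
step 2: y = z − H·x̄ = [-16161/6269]
step 2: S = H·P̄·Hᵀ + R = [7176360/6269]
step 2: K = P̄·Hᵀ·S⁻¹ = [300407/478424; -1060127/2392120]
step 2: x' = x̄ + K·y = [-788163/478424, 4723243/2392120]
step 2: P' = (I − K·H)·P̄ = [4056845/478424 -5634657/478424; -5634657/478424 40669737/2392120]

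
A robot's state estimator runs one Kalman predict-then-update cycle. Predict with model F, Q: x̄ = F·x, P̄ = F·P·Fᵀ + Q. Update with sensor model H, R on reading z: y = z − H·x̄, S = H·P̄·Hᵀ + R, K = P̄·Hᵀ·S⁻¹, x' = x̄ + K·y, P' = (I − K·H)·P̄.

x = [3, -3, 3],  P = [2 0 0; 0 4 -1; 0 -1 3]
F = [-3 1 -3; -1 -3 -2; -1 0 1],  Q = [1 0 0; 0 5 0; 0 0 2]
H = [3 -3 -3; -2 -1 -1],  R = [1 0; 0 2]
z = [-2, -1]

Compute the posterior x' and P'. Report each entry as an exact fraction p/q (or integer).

x' = [4778/219761, 475135/219761, -320906/219761]
P' = [51165/219761 41324/219761 1670/219761; 41324/219761 1357693/219761 -1302807/219761; 1670/219761 -1302807/219761 1307131/219761]

x̄ = F·x = [-21, 0, 0]
P̄ = F·P·Fᵀ + Q = [56 5 -4; 5 43 -1; -4 -1 7]
y = z − H·x̄ = [61, -43]
S = H·P̄·Hᵀ + R = [919 -189; -189 278]
K = P̄·Hᵀ·S⁻¹ = [24513/219761 -72662/219761; -40686/219761 -68767/219761; -7962/219761 -3832/219761]
x' = x̄ + K·y = [4778/219761, 475135/219761, -320906/219761]
P' = (I − K·H)·P̄ = [51165/219761 41324/219761 1670/219761; 41324/219761 1357693/219761 -1302807/219761; 1670/219761 -1302807/219761 1307131/219761]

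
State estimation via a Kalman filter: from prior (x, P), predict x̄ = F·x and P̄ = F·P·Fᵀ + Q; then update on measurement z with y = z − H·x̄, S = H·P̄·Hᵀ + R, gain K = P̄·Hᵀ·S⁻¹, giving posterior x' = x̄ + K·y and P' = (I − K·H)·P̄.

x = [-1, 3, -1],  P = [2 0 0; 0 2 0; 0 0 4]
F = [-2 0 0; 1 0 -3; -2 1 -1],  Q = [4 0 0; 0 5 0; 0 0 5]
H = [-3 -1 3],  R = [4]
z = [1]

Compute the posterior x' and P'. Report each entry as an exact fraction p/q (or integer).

x̄ = F·x = [2, 2, 6]
P̄ = F·P·Fᵀ + Q = [12 -4 8; -4 43 8; 8 8 19]
y = z − H·x̄ = [-9]
S = H·P̄·Hᵀ + R = [110]
K = P̄·Hᵀ·S⁻¹ = [-4/55; -7/110; 5/22]
x' = x̄ + K·y = [146/55, 283/110, 87/22]
P' = (I − K·H)·P̄ = [628/55 -248/55 108/11; -248/55 4681/110 211/22; 108/11 211/22 293/22]

x' = [146/55, 283/110, 87/22]
P' = [628/55 -248/55 108/11; -248/55 4681/110 211/22; 108/11 211/22 293/22]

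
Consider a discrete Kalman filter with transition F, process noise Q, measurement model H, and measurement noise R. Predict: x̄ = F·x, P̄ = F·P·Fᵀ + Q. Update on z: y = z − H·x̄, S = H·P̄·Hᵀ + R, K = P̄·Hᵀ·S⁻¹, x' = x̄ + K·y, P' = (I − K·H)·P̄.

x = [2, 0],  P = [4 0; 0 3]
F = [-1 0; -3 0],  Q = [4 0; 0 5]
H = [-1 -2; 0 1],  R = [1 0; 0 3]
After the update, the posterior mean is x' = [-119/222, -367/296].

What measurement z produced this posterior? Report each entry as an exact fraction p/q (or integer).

x̄ = F·x = [-2, -6]
P̄ = F·P·Fᵀ + Q = [8 12; 12 41]
S = H·P̄·Hᵀ + R = [221 -94; -94 44]
K = P̄·Hᵀ·S⁻¹ = [-35/111 -89/222; -47/148 75/296]
x' − x̄ = [325/222, 1409/296] = K·y
y = (KᵀK)⁻¹·Kᵀ·(x' − x̄) = [-11, 5]
z = y + H·x̄ = [-11, 5] + [14, -6] = [3, -1]

z = [3, -1]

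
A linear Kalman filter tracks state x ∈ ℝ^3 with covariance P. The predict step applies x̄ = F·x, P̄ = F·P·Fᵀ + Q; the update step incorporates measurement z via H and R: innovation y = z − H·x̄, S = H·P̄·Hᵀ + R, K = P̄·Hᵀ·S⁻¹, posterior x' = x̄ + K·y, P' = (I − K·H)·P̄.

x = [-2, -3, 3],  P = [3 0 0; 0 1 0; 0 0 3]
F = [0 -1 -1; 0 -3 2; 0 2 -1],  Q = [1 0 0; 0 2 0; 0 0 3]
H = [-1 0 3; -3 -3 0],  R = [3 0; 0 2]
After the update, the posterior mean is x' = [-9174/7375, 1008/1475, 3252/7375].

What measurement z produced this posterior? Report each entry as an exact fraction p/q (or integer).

x̄ = F·x = [0, 15, -9]
P̄ = F·P·Fᵀ + Q = [5 -3 1; -3 23 -12; 1 -12 10]
S = H·P̄·Hᵀ + R = [92 105; 105 200]
K = P̄·Hᵀ·S⁻¹ = [46/1475 -342/7375; -12/295 -411/1475; 467/1475 -9/7375]
x' − x̄ = [-9174/7375, -21117/1475, 69627/7375] = K·y
y = (KᵀK)⁻¹·Kᵀ·(x' − x̄) = [30, 47]
z = y + H·x̄ = [30, 47] + [-27, -45] = [3, 2]

z = [3, 2]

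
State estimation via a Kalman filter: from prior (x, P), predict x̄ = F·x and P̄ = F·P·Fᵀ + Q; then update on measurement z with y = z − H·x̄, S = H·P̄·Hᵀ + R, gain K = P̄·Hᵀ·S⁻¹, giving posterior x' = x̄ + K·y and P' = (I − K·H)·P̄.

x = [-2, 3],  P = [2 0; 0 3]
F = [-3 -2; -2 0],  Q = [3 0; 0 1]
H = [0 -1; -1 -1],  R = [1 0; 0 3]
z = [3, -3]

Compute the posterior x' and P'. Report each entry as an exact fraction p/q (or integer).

x̄ = F·x = [0, 4]
P̄ = F·P·Fᵀ + Q = [33 12; 12 9]
y = z − H·x̄ = [7, 1]
S = H·P̄·Hᵀ + R = [10 21; 21 69]
K = P̄·Hᵀ·S⁻¹ = [39/83 -66/83; -60/83 -7/83]
x' = x̄ + K·y = [207/83, -95/83]
P' = (I − K·H)·P̄ = [237/83 -39/83; -39/83 60/83]

x' = [207/83, -95/83]
P' = [237/83 -39/83; -39/83 60/83]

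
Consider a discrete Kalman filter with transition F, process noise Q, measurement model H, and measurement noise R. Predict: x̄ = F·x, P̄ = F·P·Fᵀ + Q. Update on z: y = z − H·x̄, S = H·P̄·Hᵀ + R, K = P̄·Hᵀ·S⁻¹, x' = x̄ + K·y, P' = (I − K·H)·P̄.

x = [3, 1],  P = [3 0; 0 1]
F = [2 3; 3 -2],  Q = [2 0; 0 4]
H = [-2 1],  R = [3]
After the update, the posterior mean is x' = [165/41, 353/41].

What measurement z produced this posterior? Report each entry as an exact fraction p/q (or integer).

z = [1]

x̄ = F·x = [9, 7]
P̄ = F·P·Fᵀ + Q = [23 12; 12 35]
S = H·P̄·Hᵀ + R = [82]
K = P̄·Hᵀ·S⁻¹ = [-17/41; 11/82]
x' − x̄ = [-204/41, 66/41] = K·y
y = (KᵀK)⁻¹·Kᵀ·(x' − x̄) = [12]
z = y + H·x̄ = [12] + [-11] = [1]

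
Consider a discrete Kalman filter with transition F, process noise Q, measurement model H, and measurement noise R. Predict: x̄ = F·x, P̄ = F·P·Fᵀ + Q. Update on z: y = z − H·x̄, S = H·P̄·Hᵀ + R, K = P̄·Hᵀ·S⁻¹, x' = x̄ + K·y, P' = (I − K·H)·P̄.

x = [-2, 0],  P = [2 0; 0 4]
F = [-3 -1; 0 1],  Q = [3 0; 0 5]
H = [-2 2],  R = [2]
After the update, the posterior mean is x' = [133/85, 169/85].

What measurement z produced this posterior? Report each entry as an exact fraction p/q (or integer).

x̄ = F·x = [6, 0]
P̄ = F·P·Fᵀ + Q = [25 -4; -4 9]
S = H·P̄·Hᵀ + R = [170]
K = P̄·Hᵀ·S⁻¹ = [-29/85; 13/85]
x' − x̄ = [-377/85, 169/85] = K·y
y = (KᵀK)⁻¹·Kᵀ·(x' − x̄) = [13]
z = y + H·x̄ = [13] + [-12] = [1]

z = [1]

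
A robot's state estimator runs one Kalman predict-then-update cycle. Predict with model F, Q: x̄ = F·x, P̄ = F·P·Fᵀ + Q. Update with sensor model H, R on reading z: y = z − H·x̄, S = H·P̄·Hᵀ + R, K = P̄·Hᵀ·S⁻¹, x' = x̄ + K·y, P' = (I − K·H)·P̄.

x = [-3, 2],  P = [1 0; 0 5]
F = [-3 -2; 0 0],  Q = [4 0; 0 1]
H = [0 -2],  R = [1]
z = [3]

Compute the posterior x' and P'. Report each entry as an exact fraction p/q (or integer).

x̄ = F·x = [5, 0]
P̄ = F·P·Fᵀ + Q = [33 0; 0 1]
y = z − H·x̄ = [3]
S = H·P̄·Hᵀ + R = [5]
K = P̄·Hᵀ·S⁻¹ = [0; -2/5]
x' = x̄ + K·y = [5, -6/5]
P' = (I − K·H)·P̄ = [33 0; 0 1/5]

x' = [5, -6/5]
P' = [33 0; 0 1/5]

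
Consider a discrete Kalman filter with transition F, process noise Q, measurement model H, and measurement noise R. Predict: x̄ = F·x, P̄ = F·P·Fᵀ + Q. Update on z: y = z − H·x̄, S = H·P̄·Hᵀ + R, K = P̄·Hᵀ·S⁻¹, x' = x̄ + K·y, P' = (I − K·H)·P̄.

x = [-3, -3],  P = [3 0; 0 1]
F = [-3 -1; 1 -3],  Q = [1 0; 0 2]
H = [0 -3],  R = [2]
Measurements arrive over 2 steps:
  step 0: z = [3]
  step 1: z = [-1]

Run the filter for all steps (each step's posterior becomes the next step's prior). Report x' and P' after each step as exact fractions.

step 0: x' = [957/64, -57/64], P' = [847/32 -3/32; -3/32 7/32]
step 1: x' = [543/8992, 513/1124], P' = [81933/2248 -159/281; -159/281 62/281]

step 0: x̄ = F·x = [12, 6]
step 0: P̄ = F·P·Fᵀ + Q = [29 -6; -6 14]
step 0: y = z − H·x̄ = [21]
step 0: S = H·P̄·Hᵀ + R = [128]
step 0: K = P̄·Hᵀ·S⁻¹ = [9/64; -21/64]
step 0: x' = x̄ + K·y = [957/64, -57/64]
step 0: P' = (I − K·H)·P̄ = [847/32 -3/32; -3/32 7/32]
step 1: x̄ = F·x = [-1407/32, 141/8]
step 1: P̄ = F·P·Fᵀ + Q = [1911/8 -159/2; -159/2 31]
step 1: y = z − H·x̄ = [415/8]
step 1: S = H·P̄·Hᵀ + R = [281]
step 1: K = P̄·Hᵀ·S⁻¹ = [477/562; -93/281]
step 1: x' = x̄ + K·y = [543/8992, 513/1124]
step 1: P' = (I − K·H)·P̄ = [81933/2248 -159/281; -159/281 62/281]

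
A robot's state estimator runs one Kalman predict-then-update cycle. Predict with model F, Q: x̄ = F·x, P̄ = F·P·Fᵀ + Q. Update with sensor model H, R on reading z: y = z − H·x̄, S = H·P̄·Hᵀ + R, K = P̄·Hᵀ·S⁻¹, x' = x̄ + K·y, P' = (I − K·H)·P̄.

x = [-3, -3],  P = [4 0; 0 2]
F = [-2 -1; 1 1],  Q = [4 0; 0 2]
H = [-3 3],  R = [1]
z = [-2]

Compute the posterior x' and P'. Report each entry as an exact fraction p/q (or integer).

x' = [-69/451, -384/451]
P' = [706/451 674/451; 674/451 692/451]

x̄ = F·x = [9, -6]
P̄ = F·P·Fᵀ + Q = [22 -10; -10 8]
y = z − H·x̄ = [43]
S = H·P̄·Hᵀ + R = [451]
K = P̄·Hᵀ·S⁻¹ = [-96/451; 54/451]
x' = x̄ + K·y = [-69/451, -384/451]
P' = (I − K·H)·P̄ = [706/451 674/451; 674/451 692/451]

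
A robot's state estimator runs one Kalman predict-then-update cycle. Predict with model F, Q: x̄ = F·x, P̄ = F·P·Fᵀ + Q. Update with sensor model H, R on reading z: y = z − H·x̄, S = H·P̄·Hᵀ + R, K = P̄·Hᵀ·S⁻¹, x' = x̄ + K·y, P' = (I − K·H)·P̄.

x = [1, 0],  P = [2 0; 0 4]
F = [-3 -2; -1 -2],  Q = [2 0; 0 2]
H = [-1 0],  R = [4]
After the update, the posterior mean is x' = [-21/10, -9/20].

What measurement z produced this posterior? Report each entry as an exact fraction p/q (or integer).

x̄ = F·x = [-3, -1]
P̄ = F·P·Fᵀ + Q = [36 22; 22 20]
S = H·P̄·Hᵀ + R = [40]
K = P̄·Hᵀ·S⁻¹ = [-9/10; -11/20]
x' − x̄ = [9/10, 11/20] = K·y
y = (KᵀK)⁻¹·Kᵀ·(x' − x̄) = [-1]
z = y + H·x̄ = [-1] + [3] = [2]

z = [2]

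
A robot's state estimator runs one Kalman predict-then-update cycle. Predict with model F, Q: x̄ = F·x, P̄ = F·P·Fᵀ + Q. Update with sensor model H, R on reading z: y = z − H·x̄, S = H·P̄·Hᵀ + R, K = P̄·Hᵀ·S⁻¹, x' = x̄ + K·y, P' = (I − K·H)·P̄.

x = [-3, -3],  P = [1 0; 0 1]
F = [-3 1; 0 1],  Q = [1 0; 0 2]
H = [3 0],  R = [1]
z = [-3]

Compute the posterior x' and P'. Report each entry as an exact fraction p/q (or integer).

x̄ = F·x = [6, -3]
P̄ = F·P·Fᵀ + Q = [11 1; 1 3]
y = z − H·x̄ = [-21]
S = H·P̄·Hᵀ + R = [100]
K = P̄·Hᵀ·S⁻¹ = [33/100; 3/100]
x' = x̄ + K·y = [-93/100, -363/100]
P' = (I − K·H)·P̄ = [11/100 1/100; 1/100 291/100]

x' = [-93/100, -363/100]
P' = [11/100 1/100; 1/100 291/100]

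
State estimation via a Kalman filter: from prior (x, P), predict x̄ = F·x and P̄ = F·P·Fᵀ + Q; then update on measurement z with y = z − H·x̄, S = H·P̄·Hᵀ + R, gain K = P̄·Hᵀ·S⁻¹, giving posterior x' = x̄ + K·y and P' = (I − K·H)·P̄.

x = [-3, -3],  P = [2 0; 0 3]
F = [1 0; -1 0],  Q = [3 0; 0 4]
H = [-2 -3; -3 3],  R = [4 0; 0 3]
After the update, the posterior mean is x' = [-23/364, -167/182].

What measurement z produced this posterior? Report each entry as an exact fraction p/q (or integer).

x̄ = F·x = [-3, 3]
P̄ = F·P·Fᵀ + Q = [5 -2; -2 6]
S = H·P̄·Hᵀ + R = [54 -30; -30 138]
K = P̄·Hᵀ·S⁻¹ = [-197/1092 -209/1092; -101/546 73/546]
x' − x̄ = [1069/364, -713/182] = K·y
y = (KᵀK)⁻¹·Kᵀ·(x' − x̄) = [6, -21]
z = y + H·x̄ = [6, -21] + [-3, 18] = [3, -3]

z = [3, -3]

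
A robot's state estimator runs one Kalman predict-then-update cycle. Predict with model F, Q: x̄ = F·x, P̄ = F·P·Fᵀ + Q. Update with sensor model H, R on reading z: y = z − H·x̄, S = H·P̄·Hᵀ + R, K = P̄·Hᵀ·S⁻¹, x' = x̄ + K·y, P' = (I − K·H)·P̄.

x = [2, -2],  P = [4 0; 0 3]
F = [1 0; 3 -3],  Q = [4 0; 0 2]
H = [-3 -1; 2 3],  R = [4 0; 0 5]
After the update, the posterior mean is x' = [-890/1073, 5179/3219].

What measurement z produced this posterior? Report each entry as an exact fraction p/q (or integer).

x̄ = F·x = [2, 12]
P̄ = F·P·Fᵀ + Q = [8 12; 12 65]
S = H·P̄·Hᵀ + R = [213 -375; -375 766]
K = P̄·Hᵀ·S⁻¹ = [-2692/7511 -808/7511; 4759/22533 2924/7511]
x' − x̄ = [-3036/1073, -33449/3219] = K·y
y = (KᵀK)⁻¹·Kᵀ·(x' − x̄) = [19, -37]
z = y + H·x̄ = [19, -37] + [-18, 40] = [1, 3]

z = [1, 3]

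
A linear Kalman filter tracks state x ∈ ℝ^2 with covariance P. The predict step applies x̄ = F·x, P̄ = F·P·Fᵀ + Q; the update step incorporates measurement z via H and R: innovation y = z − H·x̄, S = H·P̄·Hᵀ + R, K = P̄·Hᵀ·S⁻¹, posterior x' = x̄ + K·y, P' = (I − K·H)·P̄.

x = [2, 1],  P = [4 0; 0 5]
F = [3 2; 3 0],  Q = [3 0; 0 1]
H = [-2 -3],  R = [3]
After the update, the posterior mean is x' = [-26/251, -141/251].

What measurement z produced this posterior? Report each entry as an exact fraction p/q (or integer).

z = [2]

x̄ = F·x = [8, 6]
P̄ = F·P·Fᵀ + Q = [59 36; 36 37]
S = H·P̄·Hᵀ + R = [1004]
K = P̄·Hᵀ·S⁻¹ = [-113/502; -183/1004]
x' − x̄ = [-2034/251, -1647/251] = K·y
y = (KᵀK)⁻¹·Kᵀ·(x' − x̄) = [36]
z = y + H·x̄ = [36] + [-34] = [2]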